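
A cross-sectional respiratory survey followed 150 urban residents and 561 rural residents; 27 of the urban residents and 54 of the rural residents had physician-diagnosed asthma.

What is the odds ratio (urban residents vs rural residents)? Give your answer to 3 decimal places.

odds, urban residents = 27/123 = 0.2195
odds, rural residents = 54/507 = 0.1065
OR = 0.2195 / 0.1065 = 2.061

2.061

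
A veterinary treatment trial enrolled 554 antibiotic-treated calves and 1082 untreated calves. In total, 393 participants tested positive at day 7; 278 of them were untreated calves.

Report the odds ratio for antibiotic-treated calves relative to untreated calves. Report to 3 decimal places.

antibiotic-treated calves with the outcome: 393 − 278 = 115
antibiotic-treated calves without the outcome: 554 − 115 = 439
untreated calves without the outcome: 1082 − 278 = 804
OR = (115 × 804) / (439 × 278) = 92460/122042 ≈ 0.758

OR ≈ 0.758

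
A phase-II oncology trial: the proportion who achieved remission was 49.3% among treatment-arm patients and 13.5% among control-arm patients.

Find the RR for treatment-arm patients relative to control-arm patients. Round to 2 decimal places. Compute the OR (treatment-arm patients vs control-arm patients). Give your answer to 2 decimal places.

RR = 0.4930 / 0.1350 = 3.65
odds, treatment-arm patients = 0.4930/0.5070 = 0.9724
odds, control-arm patients = 0.1350/0.8650 = 0.1561
OR = 0.9724 / 0.1561 = 6.23

RR = 3.65; OR = 6.23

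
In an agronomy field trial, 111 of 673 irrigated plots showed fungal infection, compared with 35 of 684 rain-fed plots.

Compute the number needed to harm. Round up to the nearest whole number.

NNH: 9

risk, irrigated plots = 111/673 = 0.164933
risk, rain-fed plots = 35/684 = 0.051170
absolute risk difference = 0.113764
1 / 0.113764 = 8.790 → round up → 9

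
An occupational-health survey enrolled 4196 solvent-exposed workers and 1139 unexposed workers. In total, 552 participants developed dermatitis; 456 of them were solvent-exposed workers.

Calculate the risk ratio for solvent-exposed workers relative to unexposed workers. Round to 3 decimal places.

solvent-exposed workers without the outcome: 4196 − 456 = 3740
unexposed workers with the outcome: 552 − 456 = 96
unexposed workers without the outcome: 1139 − 96 = 1043
risk, solvent-exposed workers = 456/4196 = 0.1087
risk, unexposed workers = 96/1139 = 0.0843
RR = 0.1087 / 0.0843 = 1.289

RR: 1.289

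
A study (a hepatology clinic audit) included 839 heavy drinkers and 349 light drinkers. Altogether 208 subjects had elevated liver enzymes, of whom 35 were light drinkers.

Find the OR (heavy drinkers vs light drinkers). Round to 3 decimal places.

heavy drinkers with the outcome: 208 − 35 = 173
heavy drinkers without the outcome: 839 − 173 = 666
light drinkers without the outcome: 349 − 35 = 314
odds, heavy drinkers = 173/666 = 0.2598
odds, light drinkers = 35/314 = 0.1115
OR = 0.2598 / 0.1115 = 2.330

2.330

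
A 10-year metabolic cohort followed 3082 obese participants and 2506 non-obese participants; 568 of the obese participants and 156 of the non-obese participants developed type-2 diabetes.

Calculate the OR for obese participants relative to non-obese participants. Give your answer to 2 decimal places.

odds, obese participants = 568/2514 = 0.2259
odds, non-obese participants = 156/2350 = 0.0664
OR = 0.2259 / 0.0664 = 3.40

OR ≈ 3.40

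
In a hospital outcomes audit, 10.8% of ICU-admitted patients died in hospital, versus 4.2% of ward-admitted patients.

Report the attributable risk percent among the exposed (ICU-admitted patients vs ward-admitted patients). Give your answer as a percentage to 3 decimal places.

AR% = (0.10800 − 0.04200) / 0.10800 = 0.6111 → 61.111%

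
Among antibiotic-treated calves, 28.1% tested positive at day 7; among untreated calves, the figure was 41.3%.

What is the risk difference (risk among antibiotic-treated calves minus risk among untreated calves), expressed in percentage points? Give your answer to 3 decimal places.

risk difference = 0.2810 − 0.4130 = -0.1320 → -13.200 percentage points

RD = -13.200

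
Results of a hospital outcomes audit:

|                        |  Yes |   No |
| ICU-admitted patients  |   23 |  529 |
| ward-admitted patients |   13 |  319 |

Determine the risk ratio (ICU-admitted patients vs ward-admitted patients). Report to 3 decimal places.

RR = 1.064

risk, ICU-admitted patients = 23/552 = 0.04167
risk, ward-admitted patients = 13/332 = 0.03916
RR = 0.04167 / 0.03916 = 1.064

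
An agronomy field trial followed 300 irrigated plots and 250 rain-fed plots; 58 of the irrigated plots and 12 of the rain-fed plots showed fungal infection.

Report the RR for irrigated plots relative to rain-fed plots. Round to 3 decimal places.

risk, irrigated plots = 58/300 = 0.19333
risk, rain-fed plots = 12/250 = 0.04800
RR = 0.19333 / 0.04800 = 4.028

RR ≈ 4.028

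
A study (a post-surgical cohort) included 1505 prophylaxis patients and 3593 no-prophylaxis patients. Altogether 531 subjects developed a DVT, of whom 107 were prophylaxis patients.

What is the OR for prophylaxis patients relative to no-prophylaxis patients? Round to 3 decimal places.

prophylaxis patients without the outcome: 1505 − 107 = 1398
no-prophylaxis patients with the outcome: 531 − 107 = 424
no-prophylaxis patients without the outcome: 3593 − 424 = 3169
odds, prophylaxis patients = 107/1398 = 0.0765
odds, no-prophylaxis patients = 424/3169 = 0.1338
OR = 0.0765 / 0.1338 = 0.572

0.572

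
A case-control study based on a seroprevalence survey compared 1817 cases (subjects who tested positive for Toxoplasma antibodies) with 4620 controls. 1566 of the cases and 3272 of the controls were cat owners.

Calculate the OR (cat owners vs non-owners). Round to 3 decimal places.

OR = 2.570

odds, cat owners = 1566/3272 = 0.4786
odds, non-owners = 251/1348 = 0.1862
OR = 0.4786 / 0.1862 = 2.570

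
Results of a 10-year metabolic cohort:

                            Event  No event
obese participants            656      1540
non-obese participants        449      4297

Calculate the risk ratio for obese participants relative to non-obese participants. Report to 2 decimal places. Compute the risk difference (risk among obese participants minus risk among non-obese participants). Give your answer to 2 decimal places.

risk, obese participants = 656/2196 = 0.2987
risk, non-obese participants = 449/4746 = 0.0946
RR = 0.2987 / 0.0946 = 3.16
risk difference = 0.2987 − 0.0946 = 0.20

RR = 3.16; RD = 0.20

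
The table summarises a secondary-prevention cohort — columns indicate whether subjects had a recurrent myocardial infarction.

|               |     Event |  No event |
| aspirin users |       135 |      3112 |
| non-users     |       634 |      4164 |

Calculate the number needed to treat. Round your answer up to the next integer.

risk, aspirin users = 135/3247 = 0.041577
risk, non-users = 634/4798 = 0.132138
absolute risk difference = 0.090562
1 / 0.090562 = 11.042 → round up → 12

NNT ≈ 12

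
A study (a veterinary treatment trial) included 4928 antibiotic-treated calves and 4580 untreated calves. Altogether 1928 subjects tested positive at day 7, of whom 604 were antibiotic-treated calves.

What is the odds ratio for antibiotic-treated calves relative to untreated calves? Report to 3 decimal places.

0.344

antibiotic-treated calves without the outcome: 4928 − 604 = 4324
untreated calves with the outcome: 1928 − 604 = 1324
untreated calves without the outcome: 4580 − 1324 = 3256
odds, antibiotic-treated calves = 604/4324 = 0.1397
odds, untreated calves = 1324/3256 = 0.4066
OR = 0.1397 / 0.4066 = 0.344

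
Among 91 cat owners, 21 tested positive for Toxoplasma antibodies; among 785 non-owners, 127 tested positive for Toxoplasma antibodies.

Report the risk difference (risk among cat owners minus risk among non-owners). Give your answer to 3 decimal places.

risk, cat owners = 21/91 = 0.2308
risk, non-owners = 127/785 = 0.1618
risk difference = 0.2308 − 0.1618 = 0.069

RD = 0.069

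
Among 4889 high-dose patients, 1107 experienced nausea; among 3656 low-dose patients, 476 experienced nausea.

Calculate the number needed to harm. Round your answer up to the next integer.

NNH: 11

risk, high-dose patients = 1107/4889 = 0.226427
risk, low-dose patients = 476/3656 = 0.130197
absolute risk difference = 0.096230
1 / 0.096230 = 10.392 → round up → 11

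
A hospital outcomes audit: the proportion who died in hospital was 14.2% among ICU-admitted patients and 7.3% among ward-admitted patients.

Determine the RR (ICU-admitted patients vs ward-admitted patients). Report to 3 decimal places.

RR = 0.1420 / 0.0730 = 1.945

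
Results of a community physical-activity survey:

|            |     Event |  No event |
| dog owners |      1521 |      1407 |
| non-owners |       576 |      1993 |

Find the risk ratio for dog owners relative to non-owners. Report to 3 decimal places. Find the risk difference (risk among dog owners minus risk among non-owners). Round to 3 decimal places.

risk, dog owners = 1521/2928 = 0.5195
risk, non-owners = 576/2569 = 0.2242
RR = 0.5195 / 0.2242 = 2.317
risk difference = 0.5195 − 0.2242 = 0.295

RR = 2.317; RD = 0.295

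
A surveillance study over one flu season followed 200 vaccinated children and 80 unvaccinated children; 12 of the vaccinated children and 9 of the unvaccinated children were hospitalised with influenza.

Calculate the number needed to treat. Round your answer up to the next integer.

20

risk, vaccinated children = 12/200 = 0.060000
risk, unvaccinated children = 9/80 = 0.112500
absolute risk difference = 0.052500
1 / 0.052500 = 19.048 → round up → 20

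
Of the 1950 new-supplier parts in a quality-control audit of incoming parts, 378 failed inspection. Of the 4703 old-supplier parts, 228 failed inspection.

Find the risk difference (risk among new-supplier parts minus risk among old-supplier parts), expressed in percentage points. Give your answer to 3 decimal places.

RD = 14.537

risk, new-supplier parts = 378/1950 = 0.19385
risk, old-supplier parts = 228/4703 = 0.04848
risk difference = 0.19385 − 0.04848 = 0.14537 → 14.537 percentage points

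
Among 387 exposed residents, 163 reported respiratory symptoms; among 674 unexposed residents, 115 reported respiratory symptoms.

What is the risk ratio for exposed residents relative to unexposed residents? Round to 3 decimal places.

2.469

risk, exposed residents = 163/387 = 0.4212
risk, unexposed residents = 115/674 = 0.1706
RR = 0.4212 / 0.1706 = 2.469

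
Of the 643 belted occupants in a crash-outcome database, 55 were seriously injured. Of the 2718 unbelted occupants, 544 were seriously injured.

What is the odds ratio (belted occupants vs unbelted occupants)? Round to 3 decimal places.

odds, belted occupants = 55/588 = 0.0935
odds, unbelted occupants = 544/2174 = 0.2502
OR = 0.0935 / 0.2502 = 0.374

OR = 0.374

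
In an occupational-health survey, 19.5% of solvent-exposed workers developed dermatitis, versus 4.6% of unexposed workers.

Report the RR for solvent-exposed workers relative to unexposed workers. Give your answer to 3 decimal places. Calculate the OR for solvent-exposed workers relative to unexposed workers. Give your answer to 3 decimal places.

RR = 0.19500 / 0.04600 = 4.239
odds, solvent-exposed workers = 0.19500/0.80500 = 0.24224
odds, unexposed workers = 0.04600/0.95400 = 0.04822
OR = 0.24224 / 0.04822 = 5.024

RR = 4.239; OR = 5.024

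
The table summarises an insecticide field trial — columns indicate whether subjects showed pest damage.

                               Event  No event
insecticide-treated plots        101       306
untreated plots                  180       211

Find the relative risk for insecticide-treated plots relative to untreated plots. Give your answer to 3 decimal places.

RR = 0.539

risk, insecticide-treated plots = 101/407 = 0.2482
risk, untreated plots = 180/391 = 0.4604
RR = 0.2482 / 0.4604 = 0.539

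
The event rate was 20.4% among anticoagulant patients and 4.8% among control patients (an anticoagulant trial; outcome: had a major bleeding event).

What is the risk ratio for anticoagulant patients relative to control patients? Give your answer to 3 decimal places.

RR = 0.20400 / 0.04800 = 4.250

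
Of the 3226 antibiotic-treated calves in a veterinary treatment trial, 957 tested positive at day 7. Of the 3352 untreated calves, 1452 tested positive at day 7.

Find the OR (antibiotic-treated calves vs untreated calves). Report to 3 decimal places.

OR = (957 × 1900) / (2269 × 1452) = 1818300/3294588 ≈ 0.552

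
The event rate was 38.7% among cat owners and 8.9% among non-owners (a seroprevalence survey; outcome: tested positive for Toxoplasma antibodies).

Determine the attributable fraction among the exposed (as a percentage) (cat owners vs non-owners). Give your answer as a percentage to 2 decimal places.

AR% = (0.3870 − 0.0890) / 0.3870 = 0.7700 → 77.00%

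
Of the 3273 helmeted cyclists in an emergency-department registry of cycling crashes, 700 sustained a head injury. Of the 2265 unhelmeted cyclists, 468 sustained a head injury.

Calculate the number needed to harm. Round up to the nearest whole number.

138

risk, helmeted cyclists = 700/3273 = 0.213871
risk, unhelmeted cyclists = 468/2265 = 0.206623
absolute risk difference = 0.007249
1 / 0.007249 = 137.950 → round up → 138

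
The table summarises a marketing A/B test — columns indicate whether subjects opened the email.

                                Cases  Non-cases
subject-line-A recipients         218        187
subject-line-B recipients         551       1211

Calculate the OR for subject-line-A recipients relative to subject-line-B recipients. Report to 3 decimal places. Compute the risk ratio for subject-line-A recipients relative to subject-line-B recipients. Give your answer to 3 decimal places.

OR = (218 × 1211) / (187 × 551) = 263998/103037 ≈ 2.562
risk, subject-line-A recipients = 218/405 = 0.5383
risk, subject-line-B recipients = 551/1762 = 0.3127
RR = 0.5383 / 0.3127 = 1.721

OR = 2.562; RR = 1.721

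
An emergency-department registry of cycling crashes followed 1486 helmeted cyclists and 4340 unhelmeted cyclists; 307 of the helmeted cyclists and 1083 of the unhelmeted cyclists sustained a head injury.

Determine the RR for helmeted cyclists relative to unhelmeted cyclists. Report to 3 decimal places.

RR ≈ 0.828

risk, helmeted cyclists = 307/1486 = 0.2066
risk, unhelmeted cyclists = 1083/4340 = 0.2495
RR = 0.2066 / 0.2495 = 0.828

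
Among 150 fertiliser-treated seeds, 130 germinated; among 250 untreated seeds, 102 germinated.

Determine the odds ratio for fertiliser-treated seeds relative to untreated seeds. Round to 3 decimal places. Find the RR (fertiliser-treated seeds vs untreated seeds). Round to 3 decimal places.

odds, fertiliser-treated seeds = 130/20 = 6.5000
odds, untreated seeds = 102/148 = 0.6892
OR = 6.5000 / 0.6892 = 9.431
risk, fertiliser-treated seeds = 130/150 = 0.8667
risk, untreated seeds = 102/250 = 0.4080
RR = 0.8667 / 0.4080 = 2.124

OR = 9.431; RR = 2.124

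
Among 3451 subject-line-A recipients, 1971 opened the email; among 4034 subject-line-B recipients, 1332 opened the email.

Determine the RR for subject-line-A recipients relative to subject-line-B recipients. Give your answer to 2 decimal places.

risk, subject-line-A recipients = 1971/3451 = 0.5711
risk, subject-line-B recipients = 1332/4034 = 0.3302
RR = 0.5711 / 0.3302 = 1.73

RR ≈ 1.73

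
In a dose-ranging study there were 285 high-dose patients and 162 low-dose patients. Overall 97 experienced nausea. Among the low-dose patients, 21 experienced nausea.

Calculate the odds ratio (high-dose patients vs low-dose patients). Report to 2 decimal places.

2.44

high-dose patients with the outcome: 97 − 21 = 76
high-dose patients without the outcome: 285 − 76 = 209
low-dose patients without the outcome: 162 − 21 = 141
odds, high-dose patients = 76/209 = 0.3636
odds, low-dose patients = 21/141 = 0.1489
OR = 0.3636 / 0.1489 = 2.44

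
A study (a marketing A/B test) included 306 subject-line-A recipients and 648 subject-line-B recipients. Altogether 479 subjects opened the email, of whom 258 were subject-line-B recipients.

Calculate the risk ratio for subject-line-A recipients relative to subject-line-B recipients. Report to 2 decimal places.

RR: 1.81

subject-line-A recipients with the outcome: 479 − 258 = 221
subject-line-A recipients without the outcome: 306 − 221 = 85
subject-line-B recipients without the outcome: 648 − 258 = 390
risk, subject-line-A recipients = 221/306 = 0.7222
risk, subject-line-B recipients = 258/648 = 0.3981
RR = 0.7222 / 0.3981 = 1.81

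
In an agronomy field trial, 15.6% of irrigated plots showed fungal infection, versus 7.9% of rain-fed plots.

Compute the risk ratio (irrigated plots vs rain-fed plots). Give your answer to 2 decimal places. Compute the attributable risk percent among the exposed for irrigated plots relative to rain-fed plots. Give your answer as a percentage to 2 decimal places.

RR = 0.1560 / 0.0790 = 1.97
AR% = (0.1560 − 0.0790) / 0.1560 = 0.4936 → 49.36%

RR = 1.97; AR% = 49.36%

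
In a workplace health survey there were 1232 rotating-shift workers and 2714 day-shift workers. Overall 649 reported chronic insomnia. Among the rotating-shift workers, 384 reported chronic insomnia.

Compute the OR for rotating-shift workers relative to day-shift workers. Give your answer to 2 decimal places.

rotating-shift workers without the outcome: 1232 − 384 = 848
day-shift workers with the outcome: 649 − 384 = 265
day-shift workers without the outcome: 2714 − 265 = 2449
odds, rotating-shift workers = 384/848 = 0.4528
odds, day-shift workers = 265/2449 = 0.1082
OR = 0.4528 / 0.1082 = 4.18

4.18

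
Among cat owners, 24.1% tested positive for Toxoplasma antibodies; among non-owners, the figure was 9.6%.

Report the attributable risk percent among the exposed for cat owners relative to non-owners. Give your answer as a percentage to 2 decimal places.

AR% = (0.2410 − 0.0960) / 0.2410 = 0.6017 → 60.17%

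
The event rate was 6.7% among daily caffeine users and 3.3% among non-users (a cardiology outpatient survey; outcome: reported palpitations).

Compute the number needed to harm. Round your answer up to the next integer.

30

absolute risk difference = 0.034000
1 / 0.034000 = 29.412 → round up → 30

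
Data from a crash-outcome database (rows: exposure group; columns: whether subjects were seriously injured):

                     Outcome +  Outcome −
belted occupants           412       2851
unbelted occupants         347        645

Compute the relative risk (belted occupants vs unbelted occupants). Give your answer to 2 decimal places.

0.36

risk, belted occupants = 412/3263 = 0.1263
risk, unbelted occupants = 347/992 = 0.3498
RR = 0.1263 / 0.3498 = 0.36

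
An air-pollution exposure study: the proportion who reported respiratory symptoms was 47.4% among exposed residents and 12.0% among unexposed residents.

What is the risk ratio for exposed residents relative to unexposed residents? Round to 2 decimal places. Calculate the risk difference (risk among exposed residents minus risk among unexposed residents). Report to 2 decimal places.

RR = 0.4740 / 0.1200 = 3.95
risk difference = 0.4740 − 0.1200 = 0.35

RR = 3.95; RD = 0.35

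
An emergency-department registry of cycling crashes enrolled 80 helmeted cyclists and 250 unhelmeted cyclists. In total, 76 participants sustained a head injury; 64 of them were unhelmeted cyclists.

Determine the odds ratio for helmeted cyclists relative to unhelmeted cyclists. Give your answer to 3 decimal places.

helmeted cyclists with the outcome: 76 − 64 = 12
helmeted cyclists without the outcome: 80 − 12 = 68
unhelmeted cyclists without the outcome: 250 − 64 = 186
OR = (12 × 186) / (68 × 64) = 2232/4352 ≈ 0.513

0.513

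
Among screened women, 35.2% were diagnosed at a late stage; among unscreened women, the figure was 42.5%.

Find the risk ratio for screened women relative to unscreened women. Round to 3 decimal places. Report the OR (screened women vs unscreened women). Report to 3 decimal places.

RR = 0.828; OR = 0.735

RR = 0.3520 / 0.4250 = 0.828
odds, screened women = 0.3520/0.6480 = 0.5432
odds, unscreened women = 0.4250/0.5750 = 0.7391
OR = 0.5432 / 0.7391 = 0.735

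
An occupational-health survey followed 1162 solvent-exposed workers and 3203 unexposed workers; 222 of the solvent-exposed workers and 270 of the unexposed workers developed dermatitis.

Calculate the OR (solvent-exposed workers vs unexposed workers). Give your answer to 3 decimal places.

OR = (222 × 2933) / (940 × 270) = 651126/253800 ≈ 2.566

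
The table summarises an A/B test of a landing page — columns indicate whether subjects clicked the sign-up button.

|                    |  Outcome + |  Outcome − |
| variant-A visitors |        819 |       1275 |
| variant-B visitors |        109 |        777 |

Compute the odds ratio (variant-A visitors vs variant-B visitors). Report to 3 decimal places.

odds, variant-A visitors = 819/1275 = 0.6424
odds, variant-B visitors = 109/777 = 0.1403
OR = 0.6424 / 0.1403 = 4.579

4.579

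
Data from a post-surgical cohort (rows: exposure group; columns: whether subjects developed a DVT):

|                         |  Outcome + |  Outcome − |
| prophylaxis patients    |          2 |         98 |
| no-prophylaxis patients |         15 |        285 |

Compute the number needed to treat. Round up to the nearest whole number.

34

risk, prophylaxis patients = 2/100 = 0.020000
risk, no-prophylaxis patients = 15/300 = 0.050000
absolute risk difference = 0.030000
1 / 0.030000 = 33.333 → round up → 34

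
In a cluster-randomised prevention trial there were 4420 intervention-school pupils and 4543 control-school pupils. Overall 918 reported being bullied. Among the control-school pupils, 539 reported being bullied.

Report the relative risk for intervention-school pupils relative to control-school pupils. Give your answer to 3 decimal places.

intervention-school pupils with the outcome: 918 − 539 = 379
intervention-school pupils without the outcome: 4420 − 379 = 4041
control-school pupils without the outcome: 4543 − 539 = 4004
risk, intervention-school pupils = 379/4420 = 0.0857
risk, control-school pupils = 539/4543 = 0.1186
RR = 0.0857 / 0.1186 = 0.723

RR = 0.723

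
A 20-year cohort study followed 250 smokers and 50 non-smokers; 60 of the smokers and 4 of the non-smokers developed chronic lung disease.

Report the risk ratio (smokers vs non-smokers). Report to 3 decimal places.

risk, smokers = 60/250 = 0.2400
risk, non-smokers = 4/50 = 0.0800
RR = 0.2400 / 0.0800 = 3.000

RR: 3.000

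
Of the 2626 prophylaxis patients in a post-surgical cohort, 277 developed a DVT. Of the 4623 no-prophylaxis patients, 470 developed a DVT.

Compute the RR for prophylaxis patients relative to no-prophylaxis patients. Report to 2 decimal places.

1.04

risk, prophylaxis patients = 277/2626 = 0.1055
risk, no-prophylaxis patients = 470/4623 = 0.1017
RR = 0.1055 / 0.1017 = 1.04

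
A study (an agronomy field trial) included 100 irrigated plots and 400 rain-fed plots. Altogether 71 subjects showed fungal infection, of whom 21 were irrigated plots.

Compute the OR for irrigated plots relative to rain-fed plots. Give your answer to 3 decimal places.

OR ≈ 1.861

irrigated plots without the outcome: 100 − 21 = 79
rain-fed plots with the outcome: 71 − 21 = 50
rain-fed plots without the outcome: 400 − 50 = 350
OR = (21 × 350) / (79 × 50) = 7350/3950 ≈ 1.861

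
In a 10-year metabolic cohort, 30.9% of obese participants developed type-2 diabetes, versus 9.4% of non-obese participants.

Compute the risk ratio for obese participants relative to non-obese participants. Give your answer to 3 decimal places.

RR = 0.3090 / 0.0940 = 3.287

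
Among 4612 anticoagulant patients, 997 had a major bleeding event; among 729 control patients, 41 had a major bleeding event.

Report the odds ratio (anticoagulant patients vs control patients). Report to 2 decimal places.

4.63

odds, anticoagulant patients = 997/3615 = 0.2758
odds, control patients = 41/688 = 0.0596
OR = 0.2758 / 0.0596 = 4.63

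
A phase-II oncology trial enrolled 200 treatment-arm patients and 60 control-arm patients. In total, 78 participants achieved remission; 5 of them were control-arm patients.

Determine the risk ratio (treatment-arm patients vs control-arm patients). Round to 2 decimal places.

treatment-arm patients with the outcome: 78 − 5 = 73
treatment-arm patients without the outcome: 200 − 73 = 127
control-arm patients without the outcome: 60 − 5 = 55
risk, treatment-arm patients = 73/200 = 0.3650
risk, control-arm patients = 5/60 = 0.0833
RR = 0.3650 / 0.0833 = 4.38

RR = 4.38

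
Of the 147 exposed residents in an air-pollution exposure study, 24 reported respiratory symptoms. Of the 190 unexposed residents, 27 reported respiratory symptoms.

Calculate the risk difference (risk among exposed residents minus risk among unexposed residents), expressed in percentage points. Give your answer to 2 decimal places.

risk, exposed residents = 24/147 = 0.1633
risk, unexposed residents = 27/190 = 0.1421
risk difference = 0.1633 − 0.1421 = 0.0212 → 2.12 percentage points

2.12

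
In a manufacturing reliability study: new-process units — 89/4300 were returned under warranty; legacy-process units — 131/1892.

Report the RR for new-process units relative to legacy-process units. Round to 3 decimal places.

risk, new-process units = 89/4300 = 0.02070
risk, legacy-process units = 131/1892 = 0.06924
RR = 0.02070 / 0.06924 = 0.299

RR ≈ 0.299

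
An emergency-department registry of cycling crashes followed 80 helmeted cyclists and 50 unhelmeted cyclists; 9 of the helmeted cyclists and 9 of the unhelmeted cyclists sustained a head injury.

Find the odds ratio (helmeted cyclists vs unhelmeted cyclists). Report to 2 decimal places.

OR = (9 × 41) / (71 × 9) = 369/639 ≈ 0.58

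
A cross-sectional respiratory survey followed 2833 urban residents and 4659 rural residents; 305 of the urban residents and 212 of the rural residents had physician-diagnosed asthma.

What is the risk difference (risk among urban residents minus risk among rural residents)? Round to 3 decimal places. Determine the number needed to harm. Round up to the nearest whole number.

risk, urban residents = 305/2833 = 0.10766
risk, rural residents = 212/4659 = 0.04550
risk difference = 0.10766 − 0.04550 = 0.062
absolute risk difference = 0.062156
1 / 0.062156 = 16.089 → round up → 17

RD = 0.062; NNH = 17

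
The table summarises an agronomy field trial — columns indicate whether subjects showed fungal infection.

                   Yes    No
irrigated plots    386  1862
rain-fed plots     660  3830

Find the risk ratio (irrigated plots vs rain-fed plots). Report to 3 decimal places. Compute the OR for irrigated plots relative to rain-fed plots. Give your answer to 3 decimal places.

RR = 1.168; OR = 1.203

risk, irrigated plots = 386/2248 = 0.1717
risk, rain-fed plots = 660/4490 = 0.1470
RR = 0.1717 / 0.1470 = 1.168
OR = (386 × 3830) / (1862 × 660) = 1478380/1228920 ≈ 1.203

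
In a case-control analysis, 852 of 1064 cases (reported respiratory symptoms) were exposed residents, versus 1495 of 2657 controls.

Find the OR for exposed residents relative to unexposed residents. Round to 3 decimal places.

odds, exposed residents = 852/1495 = 0.5699
odds, unexposed residents = 212/1162 = 0.1824
OR = 0.5699 / 0.1824 = 3.124

OR: 3.124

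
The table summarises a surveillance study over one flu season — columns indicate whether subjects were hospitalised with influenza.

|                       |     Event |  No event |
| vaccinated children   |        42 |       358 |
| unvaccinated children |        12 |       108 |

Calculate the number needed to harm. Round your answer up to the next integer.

risk, vaccinated children = 42/400 = 0.105000
risk, unvaccinated children = 12/120 = 0.100000
absolute risk difference = 0.005000
1 / 0.005000 = 200.000 → round up → 200

200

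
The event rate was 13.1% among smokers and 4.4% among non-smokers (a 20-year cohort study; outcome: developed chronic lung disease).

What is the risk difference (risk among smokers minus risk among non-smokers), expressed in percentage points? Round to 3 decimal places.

RD ≈ 8.700

risk difference = 0.13100 − 0.04400 = 0.08700 → 8.700 percentage points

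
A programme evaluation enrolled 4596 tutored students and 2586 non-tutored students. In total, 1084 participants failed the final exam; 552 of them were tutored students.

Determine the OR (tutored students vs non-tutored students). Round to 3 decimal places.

tutored students without the outcome: 4596 − 552 = 4044
non-tutored students with the outcome: 1084 − 552 = 532
non-tutored students without the outcome: 2586 − 532 = 2054
odds, tutored students = 552/4044 = 0.1365
odds, non-tutored students = 532/2054 = 0.2590
OR = 0.1365 / 0.2590 = 0.527

0.527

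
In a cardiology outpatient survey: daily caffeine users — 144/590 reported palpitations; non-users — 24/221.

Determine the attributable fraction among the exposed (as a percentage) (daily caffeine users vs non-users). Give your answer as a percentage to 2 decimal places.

risk, daily caffeine users = 144/590 = 0.2441
risk, non-users = 24/221 = 0.1086
AR% = (0.2441 − 0.1086) / 0.2441 = 0.5551 → 55.51%

AR%: 55.51%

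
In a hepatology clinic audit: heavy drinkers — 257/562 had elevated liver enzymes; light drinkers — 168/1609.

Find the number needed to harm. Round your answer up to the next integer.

3

risk, heavy drinkers = 257/562 = 0.457295
risk, light drinkers = 168/1609 = 0.104413
absolute risk difference = 0.352883
1 / 0.352883 = 2.834 → round up → 3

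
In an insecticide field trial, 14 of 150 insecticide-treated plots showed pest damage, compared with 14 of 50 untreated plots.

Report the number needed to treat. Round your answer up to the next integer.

risk, insecticide-treated plots = 14/150 = 0.093333
risk, untreated plots = 14/50 = 0.280000
absolute risk difference = 0.186667
1 / 0.186667 = 5.357 → round up → 6

6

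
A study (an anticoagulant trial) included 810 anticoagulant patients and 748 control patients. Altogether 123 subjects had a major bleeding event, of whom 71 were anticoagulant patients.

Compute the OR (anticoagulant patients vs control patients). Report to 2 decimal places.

anticoagulant patients without the outcome: 810 − 71 = 739
control patients with the outcome: 123 − 71 = 52
control patients without the outcome: 748 − 52 = 696
OR = (71 × 696) / (739 × 52) = 49416/38428 ≈ 1.29

OR ≈ 1.29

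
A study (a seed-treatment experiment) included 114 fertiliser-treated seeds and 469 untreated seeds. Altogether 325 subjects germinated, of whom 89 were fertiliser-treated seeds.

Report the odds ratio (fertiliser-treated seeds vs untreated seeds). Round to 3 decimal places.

fertiliser-treated seeds without the outcome: 114 − 89 = 25
untreated seeds with the outcome: 325 − 89 = 236
untreated seeds without the outcome: 469 − 236 = 233
odds, fertiliser-treated seeds = 89/25 = 3.5600
odds, untreated seeds = 236/233 = 1.0129
OR = 3.5600 / 1.0129 = 3.515

3.515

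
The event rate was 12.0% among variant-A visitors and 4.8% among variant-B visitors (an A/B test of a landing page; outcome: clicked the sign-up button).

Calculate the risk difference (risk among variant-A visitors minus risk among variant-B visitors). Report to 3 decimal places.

risk difference = 0.12000 − 0.04800 = 0.072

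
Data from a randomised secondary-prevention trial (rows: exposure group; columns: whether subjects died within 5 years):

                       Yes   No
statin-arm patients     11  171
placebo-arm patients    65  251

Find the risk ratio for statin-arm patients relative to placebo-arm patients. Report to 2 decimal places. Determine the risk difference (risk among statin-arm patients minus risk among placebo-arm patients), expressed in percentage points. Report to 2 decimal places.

risk, statin-arm patients = 11/182 = 0.0604
risk, placebo-arm patients = 65/316 = 0.2057
RR = 0.0604 / 0.2057 = 0.29
risk difference = 0.0604 − 0.2057 = -0.1453 → -14.53 percentage points

RR = 0.29; RD = -14.53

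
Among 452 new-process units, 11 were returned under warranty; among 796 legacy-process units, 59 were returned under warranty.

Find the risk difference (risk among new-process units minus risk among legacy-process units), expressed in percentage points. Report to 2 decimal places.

RD = -4.98

risk, new-process units = 11/452 = 0.02434
risk, legacy-process units = 59/796 = 0.07412
risk difference = 0.02434 − 0.07412 = -0.04978 → -4.98 percentage points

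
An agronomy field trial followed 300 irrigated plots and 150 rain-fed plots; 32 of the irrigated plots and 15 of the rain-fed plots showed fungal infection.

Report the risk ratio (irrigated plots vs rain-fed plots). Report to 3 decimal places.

risk, irrigated plots = 32/300 = 0.1067
risk, rain-fed plots = 15/150 = 0.1000
RR = 0.1067 / 0.1000 = 1.067

RR ≈ 1.067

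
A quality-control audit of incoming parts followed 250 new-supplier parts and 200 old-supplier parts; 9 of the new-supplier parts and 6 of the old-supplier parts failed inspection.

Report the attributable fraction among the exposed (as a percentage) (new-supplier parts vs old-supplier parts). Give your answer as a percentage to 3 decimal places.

AR%: 16.667%

risk, new-supplier parts = 9/250 = 0.03600
risk, old-supplier parts = 6/200 = 0.03000
AR% = (0.03600 − 0.03000) / 0.03600 = 0.1667 → 16.667%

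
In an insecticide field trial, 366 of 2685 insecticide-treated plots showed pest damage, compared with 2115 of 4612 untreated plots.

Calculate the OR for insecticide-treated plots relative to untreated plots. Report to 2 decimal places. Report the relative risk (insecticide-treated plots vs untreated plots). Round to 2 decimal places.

OR = (366 × 2497) / (2319 × 2115) = 913902/4904685 ≈ 0.19
risk, insecticide-treated plots = 366/2685 = 0.1363
risk, untreated plots = 2115/4612 = 0.4586
RR = 0.1363 / 0.4586 = 0.30

OR = 0.19; RR = 0.30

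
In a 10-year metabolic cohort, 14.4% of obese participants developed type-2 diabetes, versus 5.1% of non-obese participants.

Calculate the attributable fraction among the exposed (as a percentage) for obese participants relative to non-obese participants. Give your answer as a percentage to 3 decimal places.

AR% = (0.1440 − 0.0510) / 0.1440 = 0.6458 → 64.583%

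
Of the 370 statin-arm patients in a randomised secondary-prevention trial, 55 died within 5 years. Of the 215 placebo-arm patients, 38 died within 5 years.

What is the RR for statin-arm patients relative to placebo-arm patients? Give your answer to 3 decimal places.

risk, statin-arm patients = 55/370 = 0.1486
risk, placebo-arm patients = 38/215 = 0.1767
RR = 0.1486 / 0.1767 = 0.841

0.841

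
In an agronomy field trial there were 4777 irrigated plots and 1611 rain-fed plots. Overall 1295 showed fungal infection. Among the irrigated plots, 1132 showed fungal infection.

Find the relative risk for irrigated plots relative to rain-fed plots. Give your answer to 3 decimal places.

RR = 2.342

irrigated plots without the outcome: 4777 − 1132 = 3645
rain-fed plots with the outcome: 1295 − 1132 = 163
rain-fed plots without the outcome: 1611 − 163 = 1448
risk, irrigated plots = 1132/4777 = 0.2370
risk, rain-fed plots = 163/1611 = 0.1012
RR = 0.2370 / 0.1012 = 2.342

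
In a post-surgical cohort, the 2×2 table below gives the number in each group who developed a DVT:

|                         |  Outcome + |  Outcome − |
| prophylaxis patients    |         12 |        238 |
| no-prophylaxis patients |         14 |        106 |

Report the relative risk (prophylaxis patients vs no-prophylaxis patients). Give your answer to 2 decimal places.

risk, prophylaxis patients = 12/250 = 0.04800
risk, no-prophylaxis patients = 14/120 = 0.11667
RR = 0.04800 / 0.11667 = 0.41

RR = 0.41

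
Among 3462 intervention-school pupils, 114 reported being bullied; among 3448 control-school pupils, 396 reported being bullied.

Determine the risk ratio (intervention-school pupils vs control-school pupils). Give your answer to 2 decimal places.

RR ≈ 0.29

risk, intervention-school pupils = 114/3462 = 0.03293
risk, control-school pupils = 396/3448 = 0.11485
RR = 0.03293 / 0.11485 = 0.29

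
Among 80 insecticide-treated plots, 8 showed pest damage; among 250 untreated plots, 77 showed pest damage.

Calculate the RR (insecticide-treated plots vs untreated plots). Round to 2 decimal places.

risk, insecticide-treated plots = 8/80 = 0.1000
risk, untreated plots = 77/250 = 0.3080
RR = 0.1000 / 0.3080 = 0.32

0.32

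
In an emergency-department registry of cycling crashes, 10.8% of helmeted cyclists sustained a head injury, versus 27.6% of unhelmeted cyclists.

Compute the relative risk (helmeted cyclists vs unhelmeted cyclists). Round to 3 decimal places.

RR = 0.1080 / 0.2760 = 0.391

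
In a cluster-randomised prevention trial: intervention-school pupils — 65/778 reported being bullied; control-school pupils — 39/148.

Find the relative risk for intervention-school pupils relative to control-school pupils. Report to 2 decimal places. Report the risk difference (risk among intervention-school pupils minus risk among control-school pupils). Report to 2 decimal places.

risk, intervention-school pupils = 65/778 = 0.0835
risk, control-school pupils = 39/148 = 0.2635
RR = 0.0835 / 0.2635 = 0.32
risk difference = 0.0835 − 0.2635 = -0.18

RR = 0.32; RD = -0.18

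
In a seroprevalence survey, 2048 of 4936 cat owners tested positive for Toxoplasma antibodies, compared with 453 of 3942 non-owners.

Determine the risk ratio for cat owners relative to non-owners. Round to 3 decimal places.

risk, cat owners = 2048/4936 = 0.4149
risk, non-owners = 453/3942 = 0.1149
RR = 0.4149 / 0.1149 = 3.611

3.611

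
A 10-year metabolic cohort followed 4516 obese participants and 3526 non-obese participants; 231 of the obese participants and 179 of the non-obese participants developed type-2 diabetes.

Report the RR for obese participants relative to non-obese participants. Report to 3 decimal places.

risk, obese participants = 231/4516 = 0.0512
risk, non-obese participants = 179/3526 = 0.0508
RR = 0.0512 / 0.0508 = 1.008

1.008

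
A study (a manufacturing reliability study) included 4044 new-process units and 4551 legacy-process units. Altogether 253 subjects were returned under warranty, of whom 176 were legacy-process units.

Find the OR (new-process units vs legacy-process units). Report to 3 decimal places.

new-process units with the outcome: 253 − 176 = 77
new-process units without the outcome: 4044 − 77 = 3967
legacy-process units without the outcome: 4551 − 176 = 4375
odds, new-process units = 77/3967 = 0.01941
odds, legacy-process units = 176/4375 = 0.04023
OR = 0.01941 / 0.04023 = 0.482

OR: 0.482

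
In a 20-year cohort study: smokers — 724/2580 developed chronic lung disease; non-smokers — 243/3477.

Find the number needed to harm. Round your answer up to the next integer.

risk, smokers = 724/2580 = 0.280620
risk, non-smokers = 243/3477 = 0.069888
absolute risk difference = 0.210732
1 / 0.210732 = 4.745 → round up → 5

5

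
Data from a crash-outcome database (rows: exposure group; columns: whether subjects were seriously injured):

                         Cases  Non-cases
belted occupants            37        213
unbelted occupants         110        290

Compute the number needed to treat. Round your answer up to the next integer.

risk, belted occupants = 37/250 = 0.148000
risk, unbelted occupants = 110/400 = 0.275000
absolute risk difference = 0.127000
1 / 0.127000 = 7.874 → round up → 8

NNT = 8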